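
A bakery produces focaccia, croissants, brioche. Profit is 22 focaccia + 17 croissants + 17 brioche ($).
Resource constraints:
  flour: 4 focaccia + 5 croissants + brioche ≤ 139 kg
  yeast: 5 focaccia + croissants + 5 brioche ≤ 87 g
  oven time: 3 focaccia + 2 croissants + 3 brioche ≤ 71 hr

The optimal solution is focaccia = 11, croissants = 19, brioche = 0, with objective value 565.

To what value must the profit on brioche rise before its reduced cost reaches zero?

Check each constraint at x*: flour 139/139 (tight); yeast 74/87 (slack 13); oven time 71/71 (tight).
Slack constraints have shadow price 0 (complementary slackness).
The binding rows give the dual system: 4·y_flour + 3·y_oven time = 22 and 5·y_flour + 2·y_oven time = 17.
→ y_flour = 1 and y_oven time = 6.
brioche enters the basis when its profit ≥ yᵀa₃ = 1·1 + 6·3 = 19.

19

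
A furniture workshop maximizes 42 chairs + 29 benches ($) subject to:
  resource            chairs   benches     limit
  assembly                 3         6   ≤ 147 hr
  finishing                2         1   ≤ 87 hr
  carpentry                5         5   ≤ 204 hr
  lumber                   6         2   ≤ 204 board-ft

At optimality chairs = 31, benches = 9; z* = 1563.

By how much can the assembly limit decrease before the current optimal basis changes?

Binding constraints: assembly, lumber. The basis is B = [[3,6],[6,2]] with det -30.
Per unit decrease in assembly, x* moves by d = (0.0667, -0.2).
The basis stays optimal until benches reaches 0; allowable decrease = 45 hr.

45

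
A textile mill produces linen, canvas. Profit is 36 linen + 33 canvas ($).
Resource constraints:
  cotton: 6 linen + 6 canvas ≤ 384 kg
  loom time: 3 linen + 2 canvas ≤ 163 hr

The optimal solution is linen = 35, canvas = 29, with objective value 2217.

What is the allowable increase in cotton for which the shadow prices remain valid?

105

Binding constraints: cotton, loom time. The basis is B = [[6,6],[3,2]] with det -6.
Per unit increase in cotton, x* moves by d = (-0.3333, 0.5).
The basis stays optimal until linen reaches 0; allowable increase = 105 kg.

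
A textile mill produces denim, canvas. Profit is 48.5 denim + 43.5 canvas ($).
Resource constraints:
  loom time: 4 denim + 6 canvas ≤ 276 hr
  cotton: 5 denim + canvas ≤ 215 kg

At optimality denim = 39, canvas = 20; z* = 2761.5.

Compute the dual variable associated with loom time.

6.5

Both loom time and cotton are binding at x*.
The binding rows give the dual system: 4·y_loom time + 5·y_cotton = 48.5 and 6·y_loom time + 1·y_cotton = 43.5.
This yields shadow prices y_loom time = 6.5, y_cotton = 4.5.
Shadow price of loom time = 6.5.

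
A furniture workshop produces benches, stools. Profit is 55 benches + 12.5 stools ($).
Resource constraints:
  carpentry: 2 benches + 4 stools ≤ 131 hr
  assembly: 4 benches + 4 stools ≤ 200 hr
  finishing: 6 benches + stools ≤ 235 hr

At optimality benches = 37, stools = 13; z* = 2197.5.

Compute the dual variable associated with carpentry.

At the optimum: carpentry uses 126 of 131 (slack = 5); assembly uses 200 of 200 (binding); finishing uses 235 of 235 (binding).
Since carpentry is not tight, its dual is 0.
From A_Bᵀ y = c: 4·y_assembly + 6·y_finishing = 55; 4·y_assembly + 1·y_finishing = 12.5.
This yields shadow prices y_assembly = 1, y_finishing = 8.5.
Shadow price of carpentry = 0.

0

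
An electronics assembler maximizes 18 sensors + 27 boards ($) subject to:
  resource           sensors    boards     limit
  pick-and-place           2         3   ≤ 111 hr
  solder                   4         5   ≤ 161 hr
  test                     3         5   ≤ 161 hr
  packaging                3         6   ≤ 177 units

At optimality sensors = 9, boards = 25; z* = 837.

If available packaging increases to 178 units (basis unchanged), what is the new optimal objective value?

839

At the optimum: pick-and-place uses 93 of 111 (slack = 18); solder uses 161 of 161 (binding); test uses 152 of 161 (slack = 9); packaging uses 177 of 177 (binding).
By complementary slackness, y = 0 for the non-binding constraints.
Dual feasibility on the basic columns requires 4·y_solder + 3·y_packaging = 18, 5·y_solder + 6·y_packaging = 27.
→ y_solder = 3 and y_packaging = 2.
Δz = y_packaging·Δb = 2 × (1) = 2, so new z* = 837 + 2 = 839.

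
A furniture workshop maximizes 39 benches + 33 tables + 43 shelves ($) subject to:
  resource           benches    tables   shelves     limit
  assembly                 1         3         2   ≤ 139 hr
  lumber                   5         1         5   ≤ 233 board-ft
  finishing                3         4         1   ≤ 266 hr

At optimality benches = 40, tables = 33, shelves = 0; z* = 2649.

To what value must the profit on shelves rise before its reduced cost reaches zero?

48

Binding: assembly and lumber. Non-binding: finishing (14 unused).
Since finishing is not tight, its dual is 0.
From A_Bᵀ y = c: 1·y_assembly + 5·y_lumber = 39; 3·y_assembly + 1·y_lumber = 33.
Solving: y_assembly = 9, y_lumber = 6.
shelves enters the basis when its profit ≥ yᵀa₃ = 9·2 + 6·5 = 48.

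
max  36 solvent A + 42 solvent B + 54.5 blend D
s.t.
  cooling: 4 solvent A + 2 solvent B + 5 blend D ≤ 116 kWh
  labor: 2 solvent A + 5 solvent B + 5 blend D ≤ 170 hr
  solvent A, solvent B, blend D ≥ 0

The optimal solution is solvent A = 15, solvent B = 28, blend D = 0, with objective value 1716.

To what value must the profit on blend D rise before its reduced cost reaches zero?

Both cooling and labor are binding at x*.
From A_Bᵀ y = c: 4·y_cooling + 2·y_labor = 36; 2·y_cooling + 5·y_labor = 42.
This yields shadow prices y_cooling = 6, y_labor = 6.
blend D enters the basis when its profit ≥ yᵀa₃ = 6·5 + 6·5 = 60.

60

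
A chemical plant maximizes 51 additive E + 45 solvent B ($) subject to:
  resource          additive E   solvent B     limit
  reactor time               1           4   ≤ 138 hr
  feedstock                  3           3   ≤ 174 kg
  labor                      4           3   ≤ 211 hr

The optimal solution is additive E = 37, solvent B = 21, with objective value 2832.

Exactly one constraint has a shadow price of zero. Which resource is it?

reactor time

reactor time: 121/138 (slack 17)
feedstock: 174/174 (binding)
labor: 211/211 (binding)
By complementary slackness, a constraint with positive slack has shadow price 0 → reactor time.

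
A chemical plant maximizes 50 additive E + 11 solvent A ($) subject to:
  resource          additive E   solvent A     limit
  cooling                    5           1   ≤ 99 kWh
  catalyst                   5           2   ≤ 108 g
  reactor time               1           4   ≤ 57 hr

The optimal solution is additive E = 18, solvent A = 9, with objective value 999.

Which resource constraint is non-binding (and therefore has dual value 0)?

cooling: 99/99 (binding)
catalyst: 108/108 (binding)
reactor time: 54/57 (slack 3)
By complementary slackness, a constraint with positive slack has shadow price 0 → reactor time.

reactor time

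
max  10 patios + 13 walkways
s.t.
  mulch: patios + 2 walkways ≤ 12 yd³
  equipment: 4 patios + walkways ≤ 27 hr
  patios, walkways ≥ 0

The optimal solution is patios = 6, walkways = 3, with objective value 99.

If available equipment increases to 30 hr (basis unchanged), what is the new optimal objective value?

102

Both mulch and equipment are binding at x*.
The binding rows give the dual system: 1·y_mulch + 4·y_equipment = 10 and 2·y_mulch + 1·y_equipment = 13.
This yields shadow prices y_mulch = 6, y_equipment = 1.
Δz = y_equipment·Δb = 1 × (3) = 3, so new z* = 99 + 3 = 102.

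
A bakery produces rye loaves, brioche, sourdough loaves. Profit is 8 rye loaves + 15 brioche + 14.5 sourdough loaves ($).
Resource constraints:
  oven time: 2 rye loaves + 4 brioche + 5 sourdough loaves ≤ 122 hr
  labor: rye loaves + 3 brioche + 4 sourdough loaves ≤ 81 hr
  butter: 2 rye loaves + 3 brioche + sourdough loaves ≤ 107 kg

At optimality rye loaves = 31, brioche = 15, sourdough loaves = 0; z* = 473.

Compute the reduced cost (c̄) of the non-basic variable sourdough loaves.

-1.5

Check each constraint at x*: oven time 122/122 (tight); labor 76/81 (slack 5); butter 107/107 (tight).
By complementary slackness, y = 0 for the non-binding constraint.
From A_Bᵀ y = c: 2·y_oven time + 2·y_butter = 8; 4·y_oven time + 3·y_butter = 15.
Solving: y_oven time = 3, y_butter = 1.
Reduced cost of sourdough loaves: c₃ − yᵀa₃ = 14.5 − (3·5 + 1·1) = 14.5 − 16 = -1.5.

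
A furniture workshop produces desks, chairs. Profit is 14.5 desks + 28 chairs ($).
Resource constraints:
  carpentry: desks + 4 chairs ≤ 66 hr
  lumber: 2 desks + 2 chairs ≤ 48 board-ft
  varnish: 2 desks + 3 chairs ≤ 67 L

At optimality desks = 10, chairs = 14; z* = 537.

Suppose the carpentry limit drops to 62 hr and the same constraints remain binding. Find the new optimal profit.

519

At the optimum: carpentry uses 66 of 66 (binding); lumber uses 48 of 48 (binding); varnish uses 62 of 67 (slack = 5).
By complementary slackness, y = 0 for the non-binding constraint.
The binding rows give the dual system: 1·y_carpentry + 2·y_lumber = 14.5 and 4·y_carpentry + 2·y_lumber = 28.
→ y_carpentry = 4.5 and y_lumber = 5.
Δz = y_carpentry·Δb = 4.5 × (-4) = -18, so new z* = 537 − 18 = 519.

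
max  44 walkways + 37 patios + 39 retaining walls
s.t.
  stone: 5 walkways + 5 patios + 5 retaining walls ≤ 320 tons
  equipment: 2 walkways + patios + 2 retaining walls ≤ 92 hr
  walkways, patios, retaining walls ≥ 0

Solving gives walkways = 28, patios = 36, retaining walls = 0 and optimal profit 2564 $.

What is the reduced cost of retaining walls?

Check each constraint at x*: stone 320/320 (tight); equipment 92/92 (tight).
Dual feasibility on the basic columns requires 5·y_stone + 2·y_equipment = 44, 5·y_stone + 1·y_equipment = 37.
Solving: y_stone = 6, y_equipment = 7.
Reduced cost of retaining walls: c₃ − yᵀa₃ = 39 − (6·5 + 7·2) = 39 − 44 = -5.

-5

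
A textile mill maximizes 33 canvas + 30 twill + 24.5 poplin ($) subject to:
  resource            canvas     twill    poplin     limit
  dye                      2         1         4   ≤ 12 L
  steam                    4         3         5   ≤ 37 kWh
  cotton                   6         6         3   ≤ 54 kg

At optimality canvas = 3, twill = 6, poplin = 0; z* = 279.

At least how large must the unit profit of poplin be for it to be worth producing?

At the optimum: dye uses 12 of 12 (binding); steam uses 30 of 37 (slack = 7); cotton uses 54 of 54 (binding).
By complementary slackness, y = 0 for the non-binding constraint.
The binding rows give the dual system: 2·y_dye + 6·y_cotton = 33 and 1·y_dye + 6·y_cotton = 30.
This yields shadow prices y_dye = 3, y_cotton = 4.5.
poplin enters the basis when its profit ≥ yᵀa₃ = 3·4 + 4.5·3 = 25.5.

25.5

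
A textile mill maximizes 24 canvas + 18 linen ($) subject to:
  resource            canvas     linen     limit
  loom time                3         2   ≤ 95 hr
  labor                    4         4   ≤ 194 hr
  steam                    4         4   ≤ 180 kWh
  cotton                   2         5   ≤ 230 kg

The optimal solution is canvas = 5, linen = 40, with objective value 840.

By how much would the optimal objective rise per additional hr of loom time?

6

At the optimum: loom time uses 95 of 95 (binding); labor uses 180 of 194 (slack = 14); steam uses 180 of 180 (binding); cotton uses 210 of 230 (slack = 20).
Since labor, cotton are not tight, their duals are 0.
From A_Bᵀ y = c: 3·y_loom time + 4·y_steam = 24; 2·y_loom time + 4·y_steam = 18.
This yields shadow prices y_loom time = 6, y_steam = 1.5.
Shadow price of loom time = 6.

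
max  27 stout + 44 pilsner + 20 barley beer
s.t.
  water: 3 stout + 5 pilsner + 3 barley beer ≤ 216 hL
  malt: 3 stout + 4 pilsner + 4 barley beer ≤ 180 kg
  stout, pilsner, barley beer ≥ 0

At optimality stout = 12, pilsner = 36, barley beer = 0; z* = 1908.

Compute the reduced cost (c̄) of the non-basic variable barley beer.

-8

Both water and malt are binding at x*.
Dual feasibility on the basic columns requires 3·y_water + 3·y_malt = 27, 5·y_water + 4·y_malt = 44.
This yields shadow prices y_water = 8, y_malt = 1.
Reduced cost of barley beer: c₃ − yᵀa₃ = 20 − (8·3 + 1·4) = 20 − 28 = -8.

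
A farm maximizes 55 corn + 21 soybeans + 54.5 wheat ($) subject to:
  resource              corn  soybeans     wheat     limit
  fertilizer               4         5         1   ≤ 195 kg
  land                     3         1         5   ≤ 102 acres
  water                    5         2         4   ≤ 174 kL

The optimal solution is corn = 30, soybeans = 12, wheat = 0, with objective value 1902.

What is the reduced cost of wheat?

-2.5

Check each constraint at x*: fertilizer 180/195 (slack 15); land 102/102 (tight); water 174/174 (tight).
By complementary slackness, y = 0 for the non-binding constraint.
From A_Bᵀ y = c: 3·y_land + 5·y_water = 55; 1·y_land + 2·y_water = 21.
→ y_land = 5 and y_water = 8.
Reduced cost of wheat: c₃ − yᵀa₃ = 54.5 − (5·5 + 8·4) = 54.5 − 57 = -2.5.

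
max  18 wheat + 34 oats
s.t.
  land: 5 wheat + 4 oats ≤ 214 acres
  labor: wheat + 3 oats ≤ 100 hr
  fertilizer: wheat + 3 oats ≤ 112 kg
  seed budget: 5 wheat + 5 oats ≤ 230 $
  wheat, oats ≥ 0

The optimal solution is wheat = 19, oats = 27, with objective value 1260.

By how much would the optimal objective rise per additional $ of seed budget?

2

At the optimum: land uses 203 of 214 (slack = 11); labor uses 100 of 100 (binding); fertilizer uses 100 of 112 (slack = 12); seed budget uses 230 of 230 (binding).
Slack constraints have shadow price 0 (complementary slackness).
Dual feasibility on the basic columns requires 1·y_labor + 5·y_seed budget = 18, 3·y_labor + 5·y_seed budget = 34.
→ y_labor = 8 and y_seed budget = 2.
Shadow price of seed budget = 2.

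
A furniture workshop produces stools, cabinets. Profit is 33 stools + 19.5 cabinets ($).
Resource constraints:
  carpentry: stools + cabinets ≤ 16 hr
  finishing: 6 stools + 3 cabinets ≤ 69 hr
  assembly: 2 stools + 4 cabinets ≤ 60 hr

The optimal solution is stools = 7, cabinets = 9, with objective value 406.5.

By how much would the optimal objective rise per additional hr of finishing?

Binding: carpentry and finishing. Non-binding: assembly (10 unused).
Slack constraints have shadow price 0 (complementary slackness).
The binding rows give the dual system: 1·y_carpentry + 6·y_finishing = 33 and 1·y_carpentry + 3·y_finishing = 19.5.
→ y_carpentry = 6 and y_finishing = 4.5.
Shadow price of finishing = 4.5.

4.5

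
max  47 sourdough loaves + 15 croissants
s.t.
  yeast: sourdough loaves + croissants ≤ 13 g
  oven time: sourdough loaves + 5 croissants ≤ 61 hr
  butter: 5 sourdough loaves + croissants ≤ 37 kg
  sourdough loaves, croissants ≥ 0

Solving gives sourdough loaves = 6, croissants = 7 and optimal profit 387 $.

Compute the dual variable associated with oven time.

0

Binding: yeast and butter. Non-binding: oven time (20 unused).
Since oven time is not tight, its dual is 0.
From A_Bᵀ y = c: 1·y_yeast + 5·y_butter = 47; 1·y_yeast + 1·y_butter = 15.
This yields shadow prices y_yeast = 7, y_butter = 8.
Shadow price of oven time = 0.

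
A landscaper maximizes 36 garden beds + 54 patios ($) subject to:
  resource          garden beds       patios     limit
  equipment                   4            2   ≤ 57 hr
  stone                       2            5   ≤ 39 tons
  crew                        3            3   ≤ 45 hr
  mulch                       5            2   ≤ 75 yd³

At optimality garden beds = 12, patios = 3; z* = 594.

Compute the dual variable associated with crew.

8

Binding: stone and crew. Non-binding: equipment (3 unused), mulch (9 unused).
Slack constraints have shadow price 0 (complementary slackness).
From A_Bᵀ y = c: 2·y_stone + 3·y_crew = 36; 5·y_stone + 3·y_crew = 54.
This yields shadow prices y_stone = 6, y_crew = 8.
Shadow price of crew = 8.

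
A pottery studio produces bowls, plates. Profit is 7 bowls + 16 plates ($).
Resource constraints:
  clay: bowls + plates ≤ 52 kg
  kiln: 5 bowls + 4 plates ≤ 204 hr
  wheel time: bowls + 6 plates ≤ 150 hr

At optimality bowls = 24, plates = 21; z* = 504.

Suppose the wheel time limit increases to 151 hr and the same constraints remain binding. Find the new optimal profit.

Check each constraint at x*: clay 45/52 (slack 7); kiln 204/204 (tight); wheel time 150/150 (tight).
Slack constraints have shadow price 0 (complementary slackness).
From A_Bᵀ y = c: 5·y_kiln + 1·y_wheel time = 7; 4·y_kiln + 6·y_wheel time = 16.
This yields shadow prices y_kiln = 1, y_wheel time = 2.
Δz = y_wheel time·Δb = 2 × (1) = 2, so new z* = 504 + 2 = 506.

506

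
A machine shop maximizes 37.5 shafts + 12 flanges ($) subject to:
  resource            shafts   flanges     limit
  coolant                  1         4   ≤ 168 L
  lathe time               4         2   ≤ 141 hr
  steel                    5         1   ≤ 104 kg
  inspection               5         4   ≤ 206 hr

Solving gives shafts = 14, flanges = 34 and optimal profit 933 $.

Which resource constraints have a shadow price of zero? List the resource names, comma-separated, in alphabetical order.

coolant, lathe time

coolant: 150/168 (slack 18)
lathe time: 124/141 (slack 17)
steel: 104/104 (binding)
inspection: 206/206 (binding)
By complementary slackness, a constraint with positive slack has shadow price 0 → coolant, lathe time.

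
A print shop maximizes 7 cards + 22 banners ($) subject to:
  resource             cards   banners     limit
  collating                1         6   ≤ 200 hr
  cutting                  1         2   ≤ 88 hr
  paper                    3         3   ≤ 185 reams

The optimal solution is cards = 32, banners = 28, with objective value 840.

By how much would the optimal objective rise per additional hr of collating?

Binding: collating and cutting. Non-binding: paper (5 unused).
Since paper is not tight, its dual is 0.
From A_Bᵀ y = c: 1·y_collating + 1·y_cutting = 7; 6·y_collating + 2·y_cutting = 22.
→ y_collating = 2 and y_cutting = 5.
Shadow price of collating = 2.

2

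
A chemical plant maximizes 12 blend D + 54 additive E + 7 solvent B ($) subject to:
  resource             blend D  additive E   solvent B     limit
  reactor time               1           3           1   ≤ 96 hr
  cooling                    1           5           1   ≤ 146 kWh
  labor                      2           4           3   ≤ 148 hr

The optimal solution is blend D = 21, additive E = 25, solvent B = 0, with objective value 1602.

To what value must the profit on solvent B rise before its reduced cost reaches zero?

Binding: reactor time and cooling. Non-binding: labor (6 unused).
By complementary slackness, y = 0 for the non-binding constraint.
From A_Bᵀ y = c: 1·y_reactor time + 1·y_cooling = 12; 3·y_reactor time + 5·y_cooling = 54.
Solving: y_reactor time = 3, y_cooling = 9.
solvent B enters the basis when its profit ≥ yᵀa₃ = 3·1 + 9·1 = 12.

12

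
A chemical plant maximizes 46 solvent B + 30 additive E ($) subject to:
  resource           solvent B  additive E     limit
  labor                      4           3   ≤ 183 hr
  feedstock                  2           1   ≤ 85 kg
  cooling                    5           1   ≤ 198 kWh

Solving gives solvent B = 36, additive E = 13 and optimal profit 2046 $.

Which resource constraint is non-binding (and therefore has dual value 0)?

labor: 183/183 (binding)
feedstock: 85/85 (binding)
cooling: 193/198 (slack 5)
By complementary slackness, a constraint with positive slack has shadow price 0 → cooling.

cooling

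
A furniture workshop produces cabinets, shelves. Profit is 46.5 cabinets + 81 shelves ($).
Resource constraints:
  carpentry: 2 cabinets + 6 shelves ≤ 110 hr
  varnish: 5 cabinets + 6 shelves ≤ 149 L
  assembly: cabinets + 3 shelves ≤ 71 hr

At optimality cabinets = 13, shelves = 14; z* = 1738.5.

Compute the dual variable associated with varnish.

Binding: carpentry and varnish. Non-binding: assembly (16 unused).
Slack constraints have shadow price 0 (complementary slackness).
Dual feasibility on the basic columns requires 2·y_carpentry + 5·y_varnish = 46.5, 6·y_carpentry + 6·y_varnish = 81.
This yields shadow prices y_carpentry = 7, y_varnish = 6.5.
Shadow price of varnish = 6.5.

6.5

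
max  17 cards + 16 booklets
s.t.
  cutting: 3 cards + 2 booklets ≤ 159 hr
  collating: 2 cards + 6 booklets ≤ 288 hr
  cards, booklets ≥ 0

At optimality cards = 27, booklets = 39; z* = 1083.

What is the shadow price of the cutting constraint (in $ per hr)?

5

At the optimum: cutting uses 159 of 159 (binding); collating uses 288 of 288 (binding).
Dual feasibility on the basic columns requires 3·y_cutting + 2·y_collating = 17, 2·y_cutting + 6·y_collating = 16.
Solving: y_cutting = 5, y_collating = 1.
Shadow price of cutting = 5.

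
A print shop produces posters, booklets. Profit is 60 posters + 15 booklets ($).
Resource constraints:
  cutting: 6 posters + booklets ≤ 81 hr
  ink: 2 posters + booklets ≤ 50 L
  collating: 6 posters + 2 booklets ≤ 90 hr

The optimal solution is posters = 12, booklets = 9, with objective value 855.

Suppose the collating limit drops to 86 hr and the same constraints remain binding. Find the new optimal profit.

835

Binding: cutting and collating. Non-binding: ink (17 unused).
Slack constraints have shadow price 0 (complementary slackness).
The binding rows give the dual system: 6·y_cutting + 6·y_collating = 60 and 1·y_cutting + 2·y_collating = 15.
Solving: y_cutting = 5, y_collating = 5.
Δz = y_collating·Δb = 5 × (-4) = -20, so new z* = 855 − 20 = 835.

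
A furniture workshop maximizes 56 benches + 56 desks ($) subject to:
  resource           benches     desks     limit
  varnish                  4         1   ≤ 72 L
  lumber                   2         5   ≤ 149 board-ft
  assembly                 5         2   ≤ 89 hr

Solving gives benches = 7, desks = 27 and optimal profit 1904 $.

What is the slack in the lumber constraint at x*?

0

lumber used = 2·7 + 5·27 = 149; slack = 149 − 149 = 0.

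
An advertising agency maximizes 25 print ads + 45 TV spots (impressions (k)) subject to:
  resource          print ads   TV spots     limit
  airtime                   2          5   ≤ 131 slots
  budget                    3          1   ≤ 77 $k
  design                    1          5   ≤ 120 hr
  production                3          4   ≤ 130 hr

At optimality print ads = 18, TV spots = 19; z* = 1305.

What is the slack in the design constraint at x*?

7

design used = 1·18 + 5·19 = 113; slack = 120 − 113 = 7.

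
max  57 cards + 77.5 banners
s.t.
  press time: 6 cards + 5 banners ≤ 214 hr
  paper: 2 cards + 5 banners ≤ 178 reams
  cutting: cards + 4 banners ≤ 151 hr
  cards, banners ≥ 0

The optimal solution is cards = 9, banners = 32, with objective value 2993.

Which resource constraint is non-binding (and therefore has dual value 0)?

cutting

press time: 214/214 (binding)
paper: 178/178 (binding)
cutting: 137/151 (slack 14)
By complementary slackness, a constraint with positive slack has shadow price 0 → cutting.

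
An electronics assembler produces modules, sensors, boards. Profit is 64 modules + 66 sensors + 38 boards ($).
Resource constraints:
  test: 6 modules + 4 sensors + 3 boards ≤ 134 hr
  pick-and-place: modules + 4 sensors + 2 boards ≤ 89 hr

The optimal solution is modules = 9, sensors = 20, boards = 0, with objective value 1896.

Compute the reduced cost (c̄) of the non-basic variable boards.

-4.5

Check each constraint at x*: test 134/134 (tight); pick-and-place 89/89 (tight).
From A_Bᵀ y = c: 6·y_test + 1·y_pick-and-place = 64; 4·y_test + 4·y_pick-and-place = 66.
Solving: y_test = 9.5, y_pick-and-place = 7.
Reduced cost of boards: c₃ − yᵀa₃ = 38 − (9.5·3 + 7·2) = 38 − 42.5 = -4.5.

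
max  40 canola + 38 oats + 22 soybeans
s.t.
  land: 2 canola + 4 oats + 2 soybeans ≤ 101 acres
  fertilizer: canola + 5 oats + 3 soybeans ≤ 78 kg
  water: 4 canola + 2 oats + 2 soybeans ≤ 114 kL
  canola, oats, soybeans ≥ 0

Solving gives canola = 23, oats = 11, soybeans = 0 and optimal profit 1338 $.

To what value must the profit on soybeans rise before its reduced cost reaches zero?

30

At the optimum: land uses 90 of 101 (slack = 11); fertilizer uses 78 of 78 (binding); water uses 114 of 114 (binding).
Since land is not tight, its dual is 0.
The binding rows give the dual system: 1·y_fertilizer + 4·y_water = 40 and 5·y_fertilizer + 2·y_water = 38.
→ y_fertilizer = 4 and y_water = 9.
soybeans enters the basis when its profit ≥ yᵀa₃ = 4·3 + 9·2 = 30.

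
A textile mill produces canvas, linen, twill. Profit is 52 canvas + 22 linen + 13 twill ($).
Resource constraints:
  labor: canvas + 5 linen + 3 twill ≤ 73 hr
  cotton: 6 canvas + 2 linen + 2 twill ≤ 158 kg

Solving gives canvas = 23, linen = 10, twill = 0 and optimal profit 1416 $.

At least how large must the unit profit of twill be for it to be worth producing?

At the optimum: labor uses 73 of 73 (binding); cotton uses 158 of 158 (binding).
The binding rows give the dual system: 1·y_labor + 6·y_cotton = 52 and 5·y_labor + 2·y_cotton = 22.
This yields shadow prices y_labor = 1, y_cotton = 8.5.
twill enters the basis when its profit ≥ yᵀa₃ = 1·3 + 8.5·2 = 20.

20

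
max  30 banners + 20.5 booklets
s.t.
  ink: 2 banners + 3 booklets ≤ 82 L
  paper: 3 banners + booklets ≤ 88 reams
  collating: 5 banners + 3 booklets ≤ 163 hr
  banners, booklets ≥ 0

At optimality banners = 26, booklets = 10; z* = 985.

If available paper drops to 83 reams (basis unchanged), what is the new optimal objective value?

950

At the optimum: ink uses 82 of 82 (binding); paper uses 88 of 88 (binding); collating uses 160 of 163 (slack = 3).
By complementary slackness, y = 0 for the non-binding constraint.
From A_Bᵀ y = c: 2·y_ink + 3·y_paper = 30; 3·y_ink + 1·y_paper = 20.5.
→ y_ink = 4.5 and y_paper = 7.
Δz = y_paper·Δb = 7 × (-5) = -35, so new z* = 985 − 35 = 950.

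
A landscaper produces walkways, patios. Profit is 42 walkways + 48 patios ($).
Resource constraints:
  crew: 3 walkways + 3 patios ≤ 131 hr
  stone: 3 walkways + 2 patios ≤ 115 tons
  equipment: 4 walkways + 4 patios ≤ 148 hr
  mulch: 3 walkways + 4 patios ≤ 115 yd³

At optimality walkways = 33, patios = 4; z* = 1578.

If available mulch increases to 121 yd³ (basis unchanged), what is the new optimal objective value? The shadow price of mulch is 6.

Δb = 6, so new z* = 1578 + (6)·(6) = 1578 + 36 = 1614.

1614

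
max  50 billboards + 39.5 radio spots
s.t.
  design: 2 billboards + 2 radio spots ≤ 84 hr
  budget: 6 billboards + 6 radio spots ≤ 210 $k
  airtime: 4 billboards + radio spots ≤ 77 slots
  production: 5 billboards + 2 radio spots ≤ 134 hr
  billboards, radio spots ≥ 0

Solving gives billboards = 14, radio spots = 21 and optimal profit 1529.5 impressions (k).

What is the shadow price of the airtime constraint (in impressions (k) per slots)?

3.5

At the optimum: design uses 70 of 84 (slack = 14); budget uses 210 of 210 (binding); airtime uses 77 of 77 (binding); production uses 112 of 134 (slack = 22).
Since design, production are not tight, their duals are 0.
From A_Bᵀ y = c: 6·y_budget + 4·y_airtime = 50; 6·y_budget + 1·y_airtime = 39.5.
→ y_budget = 6 and y_airtime = 3.5.
Shadow price of airtime = 3.5.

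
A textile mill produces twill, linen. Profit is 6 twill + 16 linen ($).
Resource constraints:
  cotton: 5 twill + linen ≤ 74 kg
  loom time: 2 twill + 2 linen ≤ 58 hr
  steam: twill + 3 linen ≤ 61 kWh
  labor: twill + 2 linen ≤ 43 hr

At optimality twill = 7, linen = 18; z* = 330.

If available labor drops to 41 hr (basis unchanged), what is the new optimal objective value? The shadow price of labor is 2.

326

Δb = -2, so new z* = 330 + (2)·(-2) = 330 − 4 = 326.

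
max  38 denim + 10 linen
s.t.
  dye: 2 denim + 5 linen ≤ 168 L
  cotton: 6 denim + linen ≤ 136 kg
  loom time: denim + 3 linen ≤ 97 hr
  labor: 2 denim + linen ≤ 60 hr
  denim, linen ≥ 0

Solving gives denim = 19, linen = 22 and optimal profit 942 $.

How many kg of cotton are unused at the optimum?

0

cotton used = 6·19 + 1·22 = 136; slack = 136 − 136 = 0.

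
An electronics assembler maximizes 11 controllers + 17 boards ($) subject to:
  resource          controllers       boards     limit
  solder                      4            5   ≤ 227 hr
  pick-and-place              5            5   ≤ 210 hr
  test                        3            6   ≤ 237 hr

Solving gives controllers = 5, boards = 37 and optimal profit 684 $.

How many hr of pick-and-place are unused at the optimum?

pick-and-place used = 5·5 + 5·37 = 210; slack = 210 − 210 = 0.

0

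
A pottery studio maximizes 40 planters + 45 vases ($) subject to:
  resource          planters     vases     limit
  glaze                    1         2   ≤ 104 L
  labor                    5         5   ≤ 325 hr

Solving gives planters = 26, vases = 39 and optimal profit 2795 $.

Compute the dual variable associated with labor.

7

At the optimum: glaze uses 104 of 104 (binding); labor uses 325 of 325 (binding).
Dual feasibility on the basic columns requires 1·y_glaze + 5·y_labor = 40, 2·y_glaze + 5·y_labor = 45.
Solving: y_glaze = 5, y_labor = 7.
Shadow price of labor = 7.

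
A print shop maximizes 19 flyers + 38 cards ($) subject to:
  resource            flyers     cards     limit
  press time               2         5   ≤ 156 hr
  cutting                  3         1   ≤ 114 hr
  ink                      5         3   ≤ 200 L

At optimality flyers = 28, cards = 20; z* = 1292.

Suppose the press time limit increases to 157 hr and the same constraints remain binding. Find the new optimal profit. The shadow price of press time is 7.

Δb = 1, so new z* = 1292 + (7)·(1) = 1292 + 7 = 1299.

1299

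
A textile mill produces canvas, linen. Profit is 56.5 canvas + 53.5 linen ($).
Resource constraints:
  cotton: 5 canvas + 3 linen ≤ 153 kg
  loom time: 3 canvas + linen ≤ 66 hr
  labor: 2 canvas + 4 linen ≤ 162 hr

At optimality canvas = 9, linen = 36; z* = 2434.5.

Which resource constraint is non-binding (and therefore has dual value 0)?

cotton: 153/153 (binding)
loom time: 63/66 (slack 3)
labor: 162/162 (binding)
By complementary slackness, a constraint with positive slack has shadow price 0 → loom time.

loom time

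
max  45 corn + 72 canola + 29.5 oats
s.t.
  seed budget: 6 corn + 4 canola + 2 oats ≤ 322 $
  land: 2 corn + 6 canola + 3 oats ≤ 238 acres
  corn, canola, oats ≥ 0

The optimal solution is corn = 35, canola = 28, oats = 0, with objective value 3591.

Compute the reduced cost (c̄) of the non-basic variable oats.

-6.5

At the optimum: seed budget uses 322 of 322 (binding); land uses 238 of 238 (binding).
The binding rows give the dual system: 6·y_seed budget + 2·y_land = 45 and 4·y_seed budget + 6·y_land = 72.
This yields shadow prices y_seed budget = 4.5, y_land = 9.
Reduced cost of oats: c₃ − yᵀa₃ = 29.5 − (4.5·2 + 9·3) = 29.5 − 36 = -6.5.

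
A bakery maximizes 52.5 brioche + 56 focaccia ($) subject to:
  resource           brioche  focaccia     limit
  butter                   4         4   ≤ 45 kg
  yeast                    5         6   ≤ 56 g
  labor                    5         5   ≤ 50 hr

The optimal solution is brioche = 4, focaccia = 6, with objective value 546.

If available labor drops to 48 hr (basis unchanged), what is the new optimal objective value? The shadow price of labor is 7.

532

Δb = -2, so new z* = 546 + (7)·(-2) = 546 − 14 = 532.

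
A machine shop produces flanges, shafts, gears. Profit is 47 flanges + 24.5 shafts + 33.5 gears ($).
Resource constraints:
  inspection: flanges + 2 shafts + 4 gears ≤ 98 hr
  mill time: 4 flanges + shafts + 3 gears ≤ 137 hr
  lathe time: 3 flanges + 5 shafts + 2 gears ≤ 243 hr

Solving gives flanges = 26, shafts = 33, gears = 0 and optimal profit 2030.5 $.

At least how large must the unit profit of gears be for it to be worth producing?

34.5

Binding: mill time and lathe time. Non-binding: inspection (6 unused).
Slack constraints have shadow price 0 (complementary slackness).
Dual feasibility on the basic columns requires 4·y_mill time + 3·y_lathe time = 47, 1·y_mill time + 5·y_lathe time = 24.5.
Solving: y_mill time = 9.5, y_lathe time = 3.
gears enters the basis when its profit ≥ yᵀa₃ = 9.5·3 + 3·2 = 34.5.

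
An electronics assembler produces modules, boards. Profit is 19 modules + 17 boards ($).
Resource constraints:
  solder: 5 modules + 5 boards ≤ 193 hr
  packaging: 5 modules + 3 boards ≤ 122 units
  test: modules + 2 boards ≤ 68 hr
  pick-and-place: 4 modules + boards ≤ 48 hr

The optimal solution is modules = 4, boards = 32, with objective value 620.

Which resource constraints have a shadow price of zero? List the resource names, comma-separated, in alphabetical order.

packaging, solder

solder: 180/193 (slack 13)
packaging: 116/122 (slack 6)
test: 68/68 (binding)
pick-and-place: 48/48 (binding)
By complementary slackness, a constraint with positive slack has shadow price 0 → packaging, solder.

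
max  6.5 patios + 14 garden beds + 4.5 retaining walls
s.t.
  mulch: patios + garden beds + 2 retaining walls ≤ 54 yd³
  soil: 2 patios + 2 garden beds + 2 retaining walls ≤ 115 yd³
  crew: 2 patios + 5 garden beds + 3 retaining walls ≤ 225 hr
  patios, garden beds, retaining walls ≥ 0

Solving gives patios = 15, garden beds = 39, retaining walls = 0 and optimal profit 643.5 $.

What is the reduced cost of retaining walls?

-6

Check each constraint at x*: mulch 54/54 (tight); soil 108/115 (slack 7); crew 225/225 (tight).
Slack constraints have shadow price 0 (complementary slackness).
The binding rows give the dual system: 1·y_mulch + 2·y_crew = 6.5 and 1·y_mulch + 5·y_crew = 14.
Solving: y_mulch = 1.5, y_crew = 2.5.
Reduced cost of retaining walls: c₃ − yᵀa₃ = 4.5 − (1.5·2 + 2.5·3) = 4.5 − 10.5 = -6.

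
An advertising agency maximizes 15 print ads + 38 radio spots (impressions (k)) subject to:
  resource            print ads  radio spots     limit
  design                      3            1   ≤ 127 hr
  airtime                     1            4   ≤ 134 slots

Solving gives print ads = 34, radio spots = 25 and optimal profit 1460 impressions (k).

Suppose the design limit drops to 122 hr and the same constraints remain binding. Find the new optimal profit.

At the optimum: design uses 127 of 127 (binding); airtime uses 134 of 134 (binding).
The binding rows give the dual system: 3·y_design + 1·y_airtime = 15 and 1·y_design + 4·y_airtime = 38.
Solving: y_design = 2, y_airtime = 9.
Δz = y_design·Δb = 2 × (-5) = -10, so new z* = 1460 − 10 = 1450.

1450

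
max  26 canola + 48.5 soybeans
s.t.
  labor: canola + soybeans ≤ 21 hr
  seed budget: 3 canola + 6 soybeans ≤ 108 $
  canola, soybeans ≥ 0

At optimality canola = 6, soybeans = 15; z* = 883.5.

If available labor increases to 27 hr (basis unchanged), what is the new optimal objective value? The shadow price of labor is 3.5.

904.5

Δb = 6, so new z* = 883.5 + (3.5)·(6) = 883.5 + 21 = 904.5.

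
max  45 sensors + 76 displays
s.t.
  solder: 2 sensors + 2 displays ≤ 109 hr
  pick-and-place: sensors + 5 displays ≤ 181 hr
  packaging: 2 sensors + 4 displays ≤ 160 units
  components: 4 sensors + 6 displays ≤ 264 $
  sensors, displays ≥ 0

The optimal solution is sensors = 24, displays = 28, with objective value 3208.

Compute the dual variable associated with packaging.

8.5

Check each constraint at x*: solder 104/109 (slack 5); pick-and-place 164/181 (slack 17); packaging 160/160 (tight); components 264/264 (tight).
By complementary slackness, y = 0 for the non-binding constraints.
Dual feasibility on the basic columns requires 2·y_packaging + 4·y_components = 45, 4·y_packaging + 6·y_components = 76.
Solving: y_packaging = 8.5, y_components = 7.
Shadow price of packaging = 8.5.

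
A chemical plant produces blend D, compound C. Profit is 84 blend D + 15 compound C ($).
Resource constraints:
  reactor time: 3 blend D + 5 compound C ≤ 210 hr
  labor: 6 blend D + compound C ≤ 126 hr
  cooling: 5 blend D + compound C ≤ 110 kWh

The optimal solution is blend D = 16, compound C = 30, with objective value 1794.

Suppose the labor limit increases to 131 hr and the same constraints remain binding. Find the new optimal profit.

1839

Binding: labor and cooling. Non-binding: reactor time (12 unused).
By complementary slackness, y = 0 for the non-binding constraint.
From A_Bᵀ y = c: 6·y_labor + 5·y_cooling = 84; 1·y_labor + 1·y_cooling = 15.
Solving: y_labor = 9, y_cooling = 6.
Δz = y_labor·Δb = 9 × (5) = 45, so new z* = 1794 + 45 = 1839.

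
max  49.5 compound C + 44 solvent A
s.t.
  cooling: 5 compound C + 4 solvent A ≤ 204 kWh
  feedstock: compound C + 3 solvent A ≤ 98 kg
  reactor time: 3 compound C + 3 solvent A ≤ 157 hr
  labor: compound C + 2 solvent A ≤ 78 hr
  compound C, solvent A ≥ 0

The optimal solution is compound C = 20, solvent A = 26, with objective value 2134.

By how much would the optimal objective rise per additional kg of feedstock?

At the optimum: cooling uses 204 of 204 (binding); feedstock uses 98 of 98 (binding); reactor time uses 138 of 157 (slack = 19); labor uses 72 of 78 (slack = 6).
By complementary slackness, y = 0 for the non-binding constraints.
Dual feasibility on the basic columns requires 5·y_cooling + 1·y_feedstock = 49.5, 4·y_cooling + 3·y_feedstock = 44.
Solving: y_cooling = 9.5, y_feedstock = 2.
Shadow price of feedstock = 2.

2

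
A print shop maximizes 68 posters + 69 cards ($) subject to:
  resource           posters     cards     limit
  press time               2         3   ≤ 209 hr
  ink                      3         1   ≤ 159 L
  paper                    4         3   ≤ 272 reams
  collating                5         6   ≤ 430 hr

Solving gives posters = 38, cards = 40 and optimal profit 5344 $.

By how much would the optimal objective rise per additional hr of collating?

Check each constraint at x*: press time 196/209 (slack 13); ink 154/159 (slack 5); paper 272/272 (tight); collating 430/430 (tight).
Since press time, ink are not tight, their duals are 0.
From A_Bᵀ y = c: 4·y_paper + 5·y_collating = 68; 3·y_paper + 6·y_collating = 69.
Solving: y_paper = 7, y_collating = 8.
Shadow price of collating = 8.

8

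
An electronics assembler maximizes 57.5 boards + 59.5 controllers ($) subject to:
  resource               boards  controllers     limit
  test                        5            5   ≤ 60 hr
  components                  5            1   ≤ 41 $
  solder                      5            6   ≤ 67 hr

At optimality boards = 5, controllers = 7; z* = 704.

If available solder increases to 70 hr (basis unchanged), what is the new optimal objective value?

Binding: test and solder. Non-binding: components (9 unused).
Since components is not tight, its dual is 0.
Dual feasibility on the basic columns requires 5·y_test + 5·y_solder = 57.5, 5·y_test + 6·y_solder = 59.5.
Solving: y_test = 9.5, y_solder = 2.
Δz = y_solder·Δb = 2 × (3) = 6, so new z* = 704 + 6 = 710.

710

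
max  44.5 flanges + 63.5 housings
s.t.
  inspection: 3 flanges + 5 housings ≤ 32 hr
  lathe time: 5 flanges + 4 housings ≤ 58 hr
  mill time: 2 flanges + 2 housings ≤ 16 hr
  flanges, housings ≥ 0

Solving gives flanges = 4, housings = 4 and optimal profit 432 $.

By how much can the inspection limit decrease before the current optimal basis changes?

8

Binding constraints: inspection, mill time. The basis is B = [[3,5],[2,2]] with det -4.
Per unit decrease in inspection, x* moves by d = (0.5, -0.5).
The basis stays optimal until housings reaches 0; allowable decrease = 8 hr.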